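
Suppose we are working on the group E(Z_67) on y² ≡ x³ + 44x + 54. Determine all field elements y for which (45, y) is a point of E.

30, 37

x³ + 44x + 54 = 93159 ≡ 29 (mod 67).
Square roots of 29 mod 67: 30 and 37 (since 30² = 900 ≡ 29).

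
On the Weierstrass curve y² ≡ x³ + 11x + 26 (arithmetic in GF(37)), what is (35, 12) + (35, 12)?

tangent at (35, 12): λ = (3·35² + 11)/(2·12) ≡ 23/24. 24⁻¹ ≡ 17 (mod 37), so λ ≡ 23·17 ≡ 21.
  x = λ² - 35 - 35 = 441 - 70 ≡ 1; y = λ·(35 - 1) - 12 ≡ 36. → (1, 36)

(1, 36)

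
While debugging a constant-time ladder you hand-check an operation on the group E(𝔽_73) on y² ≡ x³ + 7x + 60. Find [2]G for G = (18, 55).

(60, 53)

tangent at (18, 55): λ = (3·18² + 7)/(2·55) ≡ 30/37. 37⁻¹ ≡ 2 (mod 73), so λ ≡ 30·2 ≡ 60.
  x = λ² - 18 - 18 = 3600 - 36 ≡ 60; y = λ·(18 - 60) - 55 ≡ 53. → (60, 53)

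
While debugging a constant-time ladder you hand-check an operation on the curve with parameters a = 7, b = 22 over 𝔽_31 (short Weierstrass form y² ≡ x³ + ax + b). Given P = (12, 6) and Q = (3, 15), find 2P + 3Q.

(16, 13)

First 2P:
Repeated addition: build up to 2P.
2P: tangent at (12, 6): λ = (3·12² + 7)/(2·6) ≡ 5/12. 12⁻¹ ≡ 13 (mod 31), so λ ≡ 5·13 ≡ 3.
  x = λ² - 12 - 12 = 9 - 24 ≡ 16; y = λ·(12 - 16) - 6 ≡ 13. → (16, 13)
2P = (16, 13).
Next 3Q:
Repeated addition: build up to 3Q.
2Q: tangent at (3, 15): λ = (3·3² + 7)/(2·15) ≡ 3/30. 30⁻¹ ≡ 30 (mod 31), so λ ≡ 3·30 ≡ 28.
  x = λ² - 3 - 3 = 784 - 6 ≡ 3; y = λ·(3 - 3) - 15 ≡ 16. → (3, 16)
3Q: (3, 16) + (3, 15): same x and y₁ ≡ -y₂, so the sum is O.
3Q = O.
Finally 2P + 3Q:
(16, 13) + O = (16, 13) (identity).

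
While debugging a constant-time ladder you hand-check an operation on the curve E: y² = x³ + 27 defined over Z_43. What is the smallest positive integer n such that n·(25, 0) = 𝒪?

2

2P: (25, 0) + (25, 0): same x and y₁ ≡ -y₂, so the sum is 𝒪.
2P = 𝒪, so the order is 2.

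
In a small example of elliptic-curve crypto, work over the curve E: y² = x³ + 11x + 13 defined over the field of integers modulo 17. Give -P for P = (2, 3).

(2, 14)

-(2, 3) = (2, -3 mod 17) = (2, 14).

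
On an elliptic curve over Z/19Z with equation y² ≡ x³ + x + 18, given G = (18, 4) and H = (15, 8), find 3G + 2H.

First 3G:
Repeated addition: build up to 3G.
2G: tangent at (18, 4): λ = (3·18² + 1)/(2·4) ≡ 4/8. 8⁻¹ ≡ 12 (mod 19), so λ ≡ 4·12 ≡ 10.
  x = λ² - 18 - 18 = 100 - 36 ≡ 7; y = λ·(18 - 7) - 4 ≡ 11. → (7, 11)
3G: (7, 11) + (18, 4). λ = (4 - 11)/(18 - 7) ≡ 12/11 mod 19. 11⁻¹ ≡ 7 (mod 19), so λ ≡ 8.
  x = λ² - 7 - 18 = 64 - 25 ≡ 1; y = λ·(7 - 1) - 11 ≡ 18. → (1, 18)
3G = (1, 18).
Next 2H:
Repeated addition: build up to 2H.
2H: tangent at (15, 8): λ = (3·15² + 1)/(2·8) ≡ 11/16. 16⁻¹ ≡ 6 (mod 19), so λ ≡ 11·6 ≡ 9.
  x = λ² - 15 - 15 = 81 - 30 ≡ 13; y = λ·(15 - 13) - 8 ≡ 10. → (13, 10)
2H = (13, 10).
Finally 3G + 2H:
(1, 18) + (13, 10). λ = (10 - 18)/(13 - 1) ≡ 11/12 mod 19. 12⁻¹ ≡ 8 (mod 19) since 12·8 = 96 ≡ 1, so λ ≡ 12.
  x = λ² - 1 - 13 = 144 - 14 ≡ 16; y = λ·(1 - 16) - 18 ≡ 11. → (16, 11)

(16, 11)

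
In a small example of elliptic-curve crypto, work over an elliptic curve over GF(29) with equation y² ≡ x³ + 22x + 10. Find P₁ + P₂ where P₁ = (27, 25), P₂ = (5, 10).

(1, 27)

(27, 25) + (5, 10). λ = (10 - 25)/(5 - 27) ≡ 14/7 mod 29. 7⁻¹ ≡ 25 (mod 29), so λ ≡ 2.
  x = λ² - 27 - 5 = 4 - 32 ≡ 1; y = λ·(27 - 1) - 25 ≡ 27. → (1, 27)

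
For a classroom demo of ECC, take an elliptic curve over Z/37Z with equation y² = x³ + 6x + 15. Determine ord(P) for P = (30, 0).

2P: (30, 0) + (30, 0): same x and y₁ ≡ -y₂, so the sum is the point at infinity.
2P = the point at infinity, so the order is 2.

2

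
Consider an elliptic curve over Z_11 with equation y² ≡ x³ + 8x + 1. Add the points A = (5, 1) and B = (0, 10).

(5, 1) + (0, 10). λ = (10 - 1)/(0 - 5) ≡ 9/6 mod 11. 6⁻¹ ≡ 2 (mod 11) since 6·2 = 12 ≡ 1, so λ ≡ 7.
  x = λ² - 5 - 0 = 49 - 5 ≡ 0; y = λ·(5 - 0) - 1 ≡ 1. → (0, 1)

(0, 1)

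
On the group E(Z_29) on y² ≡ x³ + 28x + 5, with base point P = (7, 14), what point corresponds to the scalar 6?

(8, 4)

Repeated addition: build up to 6P.
2P: tangent at (7, 14): λ = (3·7² + 28)/(2·14) ≡ 1/28. 28⁻¹ ≡ 28 (mod 29) since 28·28 = 784 ≡ 1, so λ ≡ 1·28 ≡ 28.
  x = λ² - 7 - 7 = 784 - 14 ≡ 16; y = λ·(7 - 16) - 14 ≡ 24. → (16, 24)
3P: (16, 24) + (7, 14). λ = (14 - 24)/(7 - 16) ≡ 19/20 mod 29. 20⁻¹ ≡ 16 (mod 29), so λ ≡ 14.
  x = λ² - 16 - 7 = 196 - 23 ≡ 28; y = λ·(16 - 28) - 24 ≡ 11. → (28, 11)
4P: (28, 11) + (7, 14). λ = (14 - 11)/(7 - 28) ≡ 3/8 mod 29. 8⁻¹ ≡ 11 (mod 29), so λ ≡ 4.
  x = λ² - 28 - 7 = 16 - 35 ≡ 10; y = λ·(28 - 10) - 11 ≡ 3. → (10, 3)
5P: (10, 3) + (7, 14). λ = (14 - 3)/(7 - 10) ≡ 11/26 mod 29. 26⁻¹ ≡ 19 (mod 29), so λ ≡ 6.
  x = λ² - 10 - 7 = 36 - 17 ≡ 19; y = λ·(10 - 19) - 3 ≡ 1. → (19, 1)
6P: (19, 1) + (7, 14). λ = (14 - 1)/(7 - 19) ≡ 13/17 mod 29. 17⁻¹ ≡ 12 (mod 29), so λ ≡ 11.
  x = λ² - 19 - 7 = 121 - 26 ≡ 8; y = λ·(19 - 8) - 1 ≡ 4. → (8, 4)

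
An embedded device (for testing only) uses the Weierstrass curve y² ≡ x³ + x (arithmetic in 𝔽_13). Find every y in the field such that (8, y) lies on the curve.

x³ + 1x + 0 = 520 ≡ 0 (mod 13).
Only y = 0 satisfies y² ≡ 0.

0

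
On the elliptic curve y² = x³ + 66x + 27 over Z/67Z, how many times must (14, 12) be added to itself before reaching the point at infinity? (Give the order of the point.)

2P: tangent at (14, 12): λ = (3·14² + 66)/(2·12) ≡ 51/24. 24⁻¹ ≡ 14 (mod 67), so λ ≡ 51·14 ≡ 44.
  x = λ² - 14 - 14 = 1936 - 28 ≡ 32; y = λ·(14 - 32) - 12 ≡ 0. → (32, 0)
3P: (32, 0) + (14, 12). λ = (12 - 0)/(14 - 32) ≡ 12/49 mod 67. 49⁻¹ ≡ 26 (mod 67), so λ ≡ 44.
  x = λ² - 32 - 14 = 1936 - 46 ≡ 14; y = λ·(32 - 14) - 0 ≡ 55. → (14, 55)
4P: (14, 55) + (14, 12): same x and y₁ ≡ -y₂, so the sum is the point at infinity.
4P = the point at infinity, so the order is 4.

4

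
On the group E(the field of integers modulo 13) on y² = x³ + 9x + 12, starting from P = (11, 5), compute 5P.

(3, 1)

Repeated addition: build up to 5P.
2P: tangent at (11, 5): λ = (3·11² + 9)/(2·5) ≡ 8/10. 10⁻¹ ≡ 4 (mod 13), so λ ≡ 8·4 ≡ 6.
  x = λ² - 11 - 11 = 36 - 22 ≡ 1; y = λ·(11 - 1) - 5 ≡ 3. → (1, 3)
3P: (1, 3) + (11, 5). λ = (5 - 3)/(11 - 1) ≡ 2/10 mod 13. 10⁻¹ ≡ 4 (mod 13) since 10·4 = 40 ≡ 1, so λ ≡ 8.
  x = λ² - 1 - 11 = 64 - 12 ≡ 0; y = λ·(1 - 0) - 3 ≡ 5. → (0, 5)
4P: (0, 5) + (11, 5). λ = (5 - 5)/(11 - 0) ≡ 0/11 mod 13. 11⁻¹ ≡ 6 (mod 13), so λ ≡ 0.
  x = λ² - 0 - 11 = 0 - 11 ≡ 2; y = λ·(0 - 2) - 5 ≡ 8. → (2, 8)
5P: (2, 8) + (11, 5). λ = (5 - 8)/(11 - 2) ≡ 10/9 mod 13. 9⁻¹ ≡ 3 (mod 13), so λ ≡ 4.
  x = λ² - 2 - 11 = 16 - 13 ≡ 3; y = λ·(2 - 3) - 8 ≡ 1. → (3, 1)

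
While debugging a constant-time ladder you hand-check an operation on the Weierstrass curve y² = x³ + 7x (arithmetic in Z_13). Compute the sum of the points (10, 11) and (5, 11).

(11, 2)

(10, 11) + (5, 11). λ = (11 - 11)/(5 - 10) ≡ 0/8 mod 13. 8⁻¹ ≡ 5 (mod 13) since 8·5 = 40 ≡ 1, so λ ≡ 0.
  x = λ² - 10 - 5 = 0 - 15 ≡ 11; y = λ·(10 - 11) - 11 ≡ 2. → (11, 2)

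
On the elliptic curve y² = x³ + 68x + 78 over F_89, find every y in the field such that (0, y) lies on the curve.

x³ + 68x + 78 = 78 ≡ 78 (mod 89).
Square roots of 78 mod 89: 16 and 73 (since 16² = 256 ≡ 78).

16, 73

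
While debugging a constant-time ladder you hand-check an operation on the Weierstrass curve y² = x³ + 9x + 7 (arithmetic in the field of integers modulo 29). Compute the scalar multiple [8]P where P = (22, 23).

Repeated addition: build up to 8P.
2P: tangent at (22, 23): λ = (3·22² + 9)/(2·23) ≡ 11/17. 17⁻¹ ≡ 12 (mod 29), so λ ≡ 11·12 ≡ 16.
  x = λ² - 22 - 22 = 256 - 44 ≡ 9; y = λ·(22 - 9) - 23 ≡ 11. → (9, 11)
3P: (9, 11) + (22, 23). λ = (23 - 11)/(22 - 9) ≡ 12/13 mod 29. 13⁻¹ ≡ 9 (mod 29) since 13·9 = 117 ≡ 1, so λ ≡ 21.
  x = λ² - 9 - 22 = 441 - 31 ≡ 4; y = λ·(9 - 4) - 11 ≡ 7. → (4, 7)
4P: (4, 7) + (22, 23). λ = (23 - 7)/(22 - 4) ≡ 16/18 mod 29. 18⁻¹ ≡ 21 (mod 29) since 18·21 = 378 ≡ 1, so λ ≡ 17.
  x = λ² - 4 - 22 = 289 - 26 ≡ 2; y = λ·(4 - 2) - 7 ≡ 27. → (2, 27)
5P: (2, 27) + (22, 23). λ = (23 - 27)/(22 - 2) ≡ 25/20 mod 29. 20⁻¹ ≡ 16 (mod 29) since 20·16 = 320 ≡ 1, so λ ≡ 23.
  x = λ² - 2 - 22 = 529 - 24 ≡ 12; y = λ·(2 - 12) - 27 ≡ 4. → (12, 4)
6P: (12, 4) + (22, 23). λ = (23 - 4)/(22 - 12) ≡ 19/10 mod 29. 10⁻¹ ≡ 3 (mod 29) since 10·3 = 30 ≡ 1, so λ ≡ 28.
  x = λ² - 12 - 22 = 784 - 34 ≡ 25; y = λ·(12 - 25) - 4 ≡ 9. → (25, 9)
7P: (25, 9) + (22, 23). λ = (23 - 9)/(22 - 25) ≡ 14/26 mod 29. 26⁻¹ ≡ 19 (mod 29), so λ ≡ 5.
  x = λ² - 25 - 22 = 25 - 47 ≡ 7; y = λ·(25 - 7) - 9 ≡ 23. → (7, 23)
8P: (7, 23) + (22, 23). λ = (23 - 23)/(22 - 7) ≡ 0/15 mod 29. 15⁻¹ ≡ 2 (mod 29) since 15·2 = 30 ≡ 1, so λ ≡ 0.
  x = λ² - 7 - 22 = 0 - 29 ≡ 0; y = λ·(7 - 0) - 23 ≡ 6. → (0, 6)

(0, 6)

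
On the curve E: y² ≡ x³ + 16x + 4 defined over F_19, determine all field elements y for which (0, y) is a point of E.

2, 17

x³ + 16x + 4 = 4 ≡ 4 (mod 19).
Square roots of 4 mod 19: 2 and 17 (since 2² = 4 ≡ 4).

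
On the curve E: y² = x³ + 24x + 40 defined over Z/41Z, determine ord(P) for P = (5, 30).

9

2P: tangent at (5, 30): λ = (3·5² + 24)/(2·30) ≡ 17/19. 19⁻¹ ≡ 13 (mod 41) since 19·13 = 247 ≡ 1, so λ ≡ 17·13 ≡ 16.
  x = λ² - 5 - 5 = 256 - 10 ≡ 0; y = λ·(5 - 0) - 30 ≡ 9. → (0, 9)
3P: (0, 9) + (5, 30). λ = (30 - 9)/(5 - 0) ≡ 21/5 mod 41. 5⁻¹ ≡ 33 (mod 41) since 5·33 = 165 ≡ 1, so λ ≡ 37.
  x = λ² - 0 - 5 = 1369 - 5 ≡ 11; y = λ·(0 - 11) - 9 ≡ 35. → (11, 35)
4P: (11, 35) + (5, 30). λ = (30 - 35)/(5 - 11) ≡ 36/35 mod 41. 35⁻¹ ≡ 34 (mod 41), so λ ≡ 35.
  x = λ² - 11 - 5 = 1225 - 16 ≡ 20; y = λ·(11 - 20) - 35 ≡ 19. → (20, 19)
5P: (20, 19) + (5, 30). λ = (30 - 19)/(5 - 20) ≡ 11/26 mod 41. 26⁻¹ ≡ 30 (mod 41) since 26·30 = 780 ≡ 1, so λ ≡ 2.
  x = λ² - 20 - 5 = 4 - 25 ≡ 20; y = λ·(20 - 20) - 19 ≡ 22. → (20, 22)
6P: (20, 22) + (5, 30). λ = (30 - 22)/(5 - 20) ≡ 8/26 mod 41. 26⁻¹ ≡ 30 (mod 41), so λ ≡ 35.
  x = λ² - 20 - 5 = 1225 - 25 ≡ 11; y = λ·(20 - 11) - 22 ≡ 6. → (11, 6)
7P: (11, 6) + (5, 30). λ = (30 - 6)/(5 - 11) ≡ 24/35 mod 41. 35⁻¹ ≡ 34 (mod 41), so λ ≡ 37.
  x = λ² - 11 - 5 = 1369 - 16 ≡ 0; y = λ·(11 - 0) - 6 ≡ 32. → (0, 32)
8P: (0, 32) + (5, 30). λ = (30 - 32)/(5 - 0) ≡ 39/5 mod 41. 5⁻¹ ≡ 33 (mod 41) since 5·33 = 165 ≡ 1, so λ ≡ 16.
  x = λ² - 0 - 5 = 256 - 5 ≡ 5; y = λ·(0 - 5) - 32 ≡ 11. → (5, 11)
9P: (5, 11) + (5, 30): same x and y₁ ≡ -y₂, so the sum is ∞.
9P = ∞, so the order is 9.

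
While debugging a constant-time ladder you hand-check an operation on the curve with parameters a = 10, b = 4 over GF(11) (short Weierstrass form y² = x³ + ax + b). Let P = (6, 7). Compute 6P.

(5, 5)

Repeated addition: build up to 6P.
2P: tangent at (6, 7): λ = (3·6² + 10)/(2·7) ≡ 8/3. 3⁻¹ ≡ 4 (mod 11), so λ ≡ 8·4 ≡ 10.
  x = λ² - 6 - 6 = 100 - 12 ≡ 0; y = λ·(6 - 0) - 7 ≡ 9. → (0, 9)
3P: (0, 9) + (6, 7). λ = (7 - 9)/(6 - 0) ≡ 9/6 mod 11. 6⁻¹ ≡ 2 (mod 11) since 6·2 = 12 ≡ 1, so λ ≡ 7.
  x = λ² - 0 - 6 = 49 - 6 ≡ 10; y = λ·(0 - 10) - 9 ≡ 9. → (10, 9)
4P: (10, 9) + (6, 7). λ = (7 - 9)/(6 - 10) ≡ 9/7 mod 11. 7⁻¹ ≡ 8 (mod 11), so λ ≡ 6.
  x = λ² - 10 - 6 = 36 - 16 ≡ 9; y = λ·(10 - 9) - 9 ≡ 8. → (9, 8)
5P: (9, 8) + (6, 7). λ = (7 - 8)/(6 - 9) ≡ 10/8 mod 11. 8⁻¹ ≡ 7 (mod 11), so λ ≡ 4.
  x = λ² - 9 - 6 = 16 - 15 ≡ 1; y = λ·(9 - 1) - 8 ≡ 2. → (1, 2)
6P: (1, 2) + (6, 7). λ = (7 - 2)/(6 - 1) ≡ 5/5 mod 11. 5⁻¹ ≡ 9 (mod 11), so λ ≡ 1.
  x = λ² - 1 - 6 = 1 - 7 ≡ 5; y = λ·(1 - 5) - 2 ≡ 5. → (5, 5)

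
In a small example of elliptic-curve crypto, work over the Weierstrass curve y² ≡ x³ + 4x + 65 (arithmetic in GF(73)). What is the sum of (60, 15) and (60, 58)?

O

The two points share x = 60 and their y-coordinates satisfy 15 + 58 ≡ 0 (mod 73), so they are inverses. Their sum is O.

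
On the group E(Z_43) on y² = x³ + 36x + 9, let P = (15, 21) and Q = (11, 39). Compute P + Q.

(15, 21) + (11, 39). λ = (39 - 21)/(11 - 15) ≡ 18/39 mod 43. 39⁻¹ ≡ 32 (mod 43) since 39·32 = 1248 ≡ 1, so λ ≡ 17.
  x = λ² - 15 - 11 = 289 - 26 ≡ 5; y = λ·(15 - 5) - 21 ≡ 20. → (5, 20)

(5, 20)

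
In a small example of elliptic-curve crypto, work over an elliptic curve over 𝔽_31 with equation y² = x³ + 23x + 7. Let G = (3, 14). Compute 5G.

(17, 14)

Double-and-add on 5 = (101)₂. Start with G = (3, 14) for the leading 1-bit.
double: tangent at (3, 14): λ = (3·3² + 23)/(2·14) ≡ 19/28. 28⁻¹ ≡ 10 (mod 31), so λ ≡ 19·10 ≡ 4.
  x = λ² - 3 - 3 = 16 - 6 ≡ 10; y = λ·(3 - 10) - 14 ≡ 20. → (10, 20)
double: tangent at (10, 20): λ = (3·10² + 23)/(2·20) ≡ 13/9. 9⁻¹ ≡ 7 (mod 31), so λ ≡ 13·7 ≡ 29.
  x = λ² - 10 - 10 = 841 - 20 ≡ 15; y = λ·(10 - 15) - 20 ≡ 21. → (15, 21)
add G: (15, 21) + (3, 14). λ = (14 - 21)/(3 - 15) ≡ 24/19 mod 31. 19⁻¹ ≡ 18 (mod 31), so λ ≡ 29.
  x = λ² - 15 - 3 = 841 - 18 ≡ 17; y = λ·(15 - 17) - 21 ≡ 14. → (17, 14)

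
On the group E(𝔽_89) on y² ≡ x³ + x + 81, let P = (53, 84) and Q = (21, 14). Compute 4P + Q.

First 4P:
Repeated addition: build up to 4P.
2P: tangent at (53, 84): λ = (3·53² + 1)/(2·84) ≡ 62/79. 79⁻¹ ≡ 80 (mod 89) since 79·80 = 6320 ≡ 1, so λ ≡ 62·80 ≡ 65.
  x = λ² - 53 - 53 = 4225 - 106 ≡ 25; y = λ·(53 - 25) - 84 ≡ 45. → (25, 45)
3P: (25, 45) + (53, 84). λ = (84 - 45)/(53 - 25) ≡ 39/28 mod 89. 28⁻¹ ≡ 35 (mod 89), so λ ≡ 30.
  x = λ² - 25 - 53 = 900 - 78 ≡ 21; y = λ·(25 - 21) - 45 ≡ 75. → (21, 75)
4P: (21, 75) + (53, 84). λ = (84 - 75)/(53 - 21) ≡ 9/32 mod 89. 32⁻¹ ≡ 64 (mod 89) since 32·64 = 2048 ≡ 1, so λ ≡ 42.
  x = λ² - 21 - 53 = 1764 - 74 ≡ 88; y = λ·(21 - 88) - 75 ≡ 48. → (88, 48)
4P = (88, 48).
Finally 4P + Q:
(88, 48) + (21, 14). λ = (14 - 48)/(21 - 88) ≡ 55/22 mod 89. 22⁻¹ ≡ 85 (mod 89) since 22·85 = 1870 ≡ 1, so λ ≡ 47.
  x = λ² - 88 - 21 = 2209 - 109 ≡ 53; y = λ·(88 - 53) - 48 ≡ 84. → (53, 84)

(53, 84)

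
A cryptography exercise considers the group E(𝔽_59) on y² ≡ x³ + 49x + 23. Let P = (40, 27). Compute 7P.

(51, 57)

Repeated addition: build up to 7P.
2P: tangent at (40, 27): λ = (3·40² + 49)/(2·27) ≡ 11/54. 54⁻¹ ≡ 47 (mod 59), so λ ≡ 11·47 ≡ 45.
  x = λ² - 40 - 40 = 2025 - 80 ≡ 57; y = λ·(40 - 57) - 27 ≡ 34. → (57, 34)
3P: (57, 34) + (40, 27). λ = (27 - 34)/(40 - 57) ≡ 52/42 mod 59. 42⁻¹ ≡ 52 (mod 59), so λ ≡ 49.
  x = λ² - 57 - 40 = 2401 - 97 ≡ 3; y = λ·(57 - 3) - 34 ≡ 16. → (3, 16)
4P: (3, 16) + (40, 27). λ = (27 - 16)/(40 - 3) ≡ 11/37 mod 59. 37⁻¹ ≡ 8 (mod 59) since 37·8 = 296 ≡ 1, so λ ≡ 29.
  x = λ² - 3 - 40 = 841 - 43 ≡ 31; y = λ·(3 - 31) - 16 ≡ 57. → (31, 57)
5P: (31, 57) + (40, 27). λ = (27 - 57)/(40 - 31) ≡ 29/9 mod 59. 9⁻¹ ≡ 46 (mod 59) since 9·46 = 414 ≡ 1, so λ ≡ 36.
  x = λ² - 31 - 40 = 1296 - 71 ≡ 45; y = λ·(31 - 45) - 57 ≡ 29. → (45, 29)
6P: (45, 29) + (40, 27). λ = (27 - 29)/(40 - 45) ≡ 57/54 mod 59. 54⁻¹ ≡ 47 (mod 59), so λ ≡ 24.
  x = λ² - 45 - 40 = 576 - 85 ≡ 19; y = λ·(45 - 19) - 29 ≡ 5. → (19, 5)
7P: (19, 5) + (40, 27). λ = (27 - 5)/(40 - 19) ≡ 22/21 mod 59. 21⁻¹ ≡ 45 (mod 59) since 21·45 = 945 ≡ 1, so λ ≡ 46.
  x = λ² - 19 - 40 = 2116 - 59 ≡ 51; y = λ·(19 - 51) - 5 ≡ 57. → (51, 57)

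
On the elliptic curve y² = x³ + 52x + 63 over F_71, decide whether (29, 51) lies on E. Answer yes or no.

y² = 51² ≡ 45; x³ + 52x + 63 = 25960 ≡ 45 (mod 71). 45 = 45.

yes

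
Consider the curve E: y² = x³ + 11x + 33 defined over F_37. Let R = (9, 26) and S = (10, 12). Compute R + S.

(9, 26) + (10, 12). λ = (12 - 26)/(10 - 9) ≡ 23/1 mod 37. 1⁻¹ ≡ 1 (mod 37), so λ ≡ 23.
  x = λ² - 9 - 10 = 529 - 19 ≡ 29; y = λ·(9 - 29) - 26 ≡ 32. → (29, 32)

(29, 32)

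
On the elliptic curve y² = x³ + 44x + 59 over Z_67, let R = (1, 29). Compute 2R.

(17, 62)

tangent at (1, 29): λ = (3·1² + 44)/(2·29) ≡ 47/58. 58⁻¹ ≡ 52 (mod 67), so λ ≡ 47·52 ≡ 32.
  x = λ² - 1 - 1 = 1024 - 2 ≡ 17; y = λ·(1 - 17) - 29 ≡ 62. → (17, 62)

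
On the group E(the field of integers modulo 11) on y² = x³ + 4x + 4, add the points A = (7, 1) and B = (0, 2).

(2, 3)

(7, 1) + (0, 2). λ = (2 - 1)/(0 - 7) ≡ 1/4 mod 11. 4⁻¹ ≡ 3 (mod 11), so λ ≡ 3.
  x = λ² - 7 - 0 = 9 - 7 ≡ 2; y = λ·(7 - 2) - 1 ≡ 3. → (2, 3)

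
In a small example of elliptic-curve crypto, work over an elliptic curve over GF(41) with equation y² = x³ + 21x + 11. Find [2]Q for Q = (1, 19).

(21, 18)

tangent at (1, 19): λ = (3·1² + 21)/(2·19) ≡ 24/38. 38⁻¹ ≡ 27 (mod 41) since 38·27 = 1026 ≡ 1, so λ ≡ 24·27 ≡ 33.
  x = λ² - 1 - 1 = 1089 - 2 ≡ 21; y = λ·(1 - 21) - 19 ≡ 18. → (21, 18)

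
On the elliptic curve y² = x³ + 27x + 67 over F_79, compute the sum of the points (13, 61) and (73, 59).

(13, 61) + (73, 59). λ = (59 - 61)/(73 - 13) ≡ 77/60 mod 79. 60⁻¹ ≡ 54 (mod 79) since 60·54 = 3240 ≡ 1, so λ ≡ 50.
  x = λ² - 13 - 73 = 2500 - 86 ≡ 44; y = λ·(13 - 44) - 61 ≡ 48. → (44, 48)

(44, 48)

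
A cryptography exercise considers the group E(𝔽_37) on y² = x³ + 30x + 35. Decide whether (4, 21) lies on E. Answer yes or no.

y² = 21² ≡ 34; x³ + 30x + 35 = 219 ≡ 34 (mod 37). 34 = 34.

yes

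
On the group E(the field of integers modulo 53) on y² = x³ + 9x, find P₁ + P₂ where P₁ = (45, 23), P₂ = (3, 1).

(9, 11)

(45, 23) + (3, 1). λ = (1 - 23)/(3 - 45) ≡ 31/11 mod 53. 11⁻¹ ≡ 29 (mod 53), so λ ≡ 51.
  x = λ² - 45 - 3 = 2601 - 48 ≡ 9; y = λ·(45 - 9) - 23 ≡ 11. → (9, 11)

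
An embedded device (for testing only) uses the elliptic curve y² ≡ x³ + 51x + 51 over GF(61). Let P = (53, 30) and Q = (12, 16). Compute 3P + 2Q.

First 3P:
Repeated addition: build up to 3P.
2P: tangent at (53, 30): λ = (3·53² + 51)/(2·30) ≡ 60/60. 60⁻¹ ≡ 60 (mod 61), so λ ≡ 60·60 ≡ 1.
  x = λ² - 53 - 53 = 1 - 106 ≡ 17; y = λ·(53 - 17) - 30 ≡ 6. → (17, 6)
3P: (17, 6) + (53, 30). λ = (30 - 6)/(53 - 17) ≡ 24/36 mod 61. 36⁻¹ ≡ 39 (mod 61), so λ ≡ 21.
  x = λ² - 17 - 53 = 441 - 70 ≡ 5; y = λ·(17 - 5) - 6 ≡ 2. → (5, 2)
3P = (5, 2).
Next 2Q:
Repeated addition: build up to 2Q.
2Q: tangent at (12, 16): λ = (3·12² + 51)/(2·16) ≡ 56/32. 32⁻¹ ≡ 21 (mod 61), so λ ≡ 56·21 ≡ 17.
  x = λ² - 12 - 12 = 289 - 24 ≡ 21; y = λ·(12 - 21) - 16 ≡ 14. → (21, 14)
2Q = (21, 14).
Finally 3P + 2Q:
(5, 2) + (21, 14). λ = (14 - 2)/(21 - 5) ≡ 12/16 mod 61. 16⁻¹ ≡ 42 (mod 61) since 16·42 = 672 ≡ 1, so λ ≡ 16.
  x = λ² - 5 - 21 = 256 - 26 ≡ 47; y = λ·(5 - 47) - 2 ≡ 58. → (47, 58)

(47, 58)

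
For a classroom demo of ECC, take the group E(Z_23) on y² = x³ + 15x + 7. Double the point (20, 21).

(7, 15)

tangent at (20, 21): λ = (3·20² + 15)/(2·21) ≡ 19/19. 19⁻¹ ≡ 17 (mod 23), so λ ≡ 19·17 ≡ 1.
  x = λ² - 20 - 20 = 1 - 40 ≡ 7; y = λ·(20 - 7) - 21 ≡ 15. → (7, 15)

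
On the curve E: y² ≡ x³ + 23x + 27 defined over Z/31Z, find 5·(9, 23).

Write P = (9, 23).
Repeated addition: build up to 5P.
2P: tangent at (9, 23): λ = (3·9² + 23)/(2·23) ≡ 18/15. 15⁻¹ ≡ 29 (mod 31), so λ ≡ 18·29 ≡ 26.
  x = λ² - 9 - 9 = 676 - 18 ≡ 7; y = λ·(9 - 7) - 23 ≡ 29. → (7, 29)
3P: (7, 29) + (9, 23). λ = (23 - 29)/(9 - 7) ≡ 25/2 mod 31. 2⁻¹ ≡ 16 (mod 31), so λ ≡ 28.
  x = λ² - 7 - 9 = 784 - 16 ≡ 24; y = λ·(7 - 24) - 29 ≡ 22. → (24, 22)
4P: (24, 22) + (9, 23). λ = (23 - 22)/(9 - 24) ≡ 1/16 mod 31. 16⁻¹ ≡ 2 (mod 31), so λ ≡ 2.
  x = λ² - 24 - 9 = 4 - 33 ≡ 2; y = λ·(24 - 2) - 22 ≡ 22. → (2, 22)
5P: (2, 22) + (9, 23). λ = (23 - 22)/(9 - 2) ≡ 1/7 mod 31. 7⁻¹ ≡ 9 (mod 31), so λ ≡ 9.
  x = λ² - 2 - 9 = 81 - 11 ≡ 8; y = λ·(2 - 8) - 22 ≡ 17. → (8, 17)

(8, 17)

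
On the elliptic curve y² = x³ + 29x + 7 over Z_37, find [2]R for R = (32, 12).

tangent at (32, 12): λ = (3·32² + 29)/(2·12) ≡ 30/24. 24⁻¹ ≡ 17 (mod 37) since 24·17 = 408 ≡ 1, so λ ≡ 30·17 ≡ 29.
  x = λ² - 32 - 32 = 841 - 64 ≡ 0; y = λ·(32 - 0) - 12 ≡ 28. → (0, 28)

(0, 28)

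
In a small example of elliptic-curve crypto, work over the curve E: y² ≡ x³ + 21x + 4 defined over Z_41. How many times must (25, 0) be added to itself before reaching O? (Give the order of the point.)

2P: (25, 0) + (25, 0): same x and y₁ ≡ -y₂, so the sum is O.
2P = O, so the order is 2.

2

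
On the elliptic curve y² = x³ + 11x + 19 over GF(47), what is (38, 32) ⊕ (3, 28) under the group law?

(27, 27)

(38, 32) + (3, 28). λ = (28 - 32)/(3 - 38) ≡ 43/12 mod 47. 12⁻¹ ≡ 4 (mod 47), so λ ≡ 31.
  x = λ² - 38 - 3 = 961 - 41 ≡ 27; y = λ·(38 - 27) - 32 ≡ 27. → (27, 27)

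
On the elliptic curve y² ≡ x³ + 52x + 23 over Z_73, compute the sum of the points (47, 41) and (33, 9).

(31, 6)

(47, 41) + (33, 9). λ = (9 - 41)/(33 - 47) ≡ 41/59 mod 73. 59⁻¹ ≡ 26 (mod 73), so λ ≡ 44.
  x = λ² - 47 - 33 = 1936 - 80 ≡ 31; y = λ·(47 - 31) - 41 ≡ 6. → (31, 6)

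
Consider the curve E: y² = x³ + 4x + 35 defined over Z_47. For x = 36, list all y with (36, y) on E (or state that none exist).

none

x³ + 4x + 35 = 46835 ≡ 23 (mod 47).
23 is a non-residue mod 47; no y exists.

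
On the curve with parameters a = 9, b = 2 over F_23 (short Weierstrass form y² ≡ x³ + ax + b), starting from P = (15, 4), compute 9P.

Double-and-add on 9 = (1001)₂. Start with P = (15, 4) for the leading 1-bit.
double: tangent at (15, 4): λ = (3·15² + 9)/(2·4) ≡ 17/8. 8⁻¹ ≡ 3 (mod 23), so λ ≡ 17·3 ≡ 5.
  x = λ² - 15 - 15 = 25 - 30 ≡ 18; y = λ·(15 - 18) - 4 ≡ 4. → (18, 4)
double: tangent at (18, 4): λ = (3·18² + 9)/(2·4) ≡ 15/8. 8⁻¹ ≡ 3 (mod 23) since 8·3 = 24 ≡ 1, so λ ≡ 15·3 ≡ 22.
  x = λ² - 18 - 18 = 484 - 36 ≡ 11; y = λ·(18 - 11) - 4 ≡ 12. → (11, 12)
double: tangent at (11, 12): λ = (3·11² + 9)/(2·12) ≡ 4/1. 1⁻¹ ≡ 1 (mod 23) since 1·1 = 1 ≡ 1, so λ ≡ 4·1 ≡ 4.
  x = λ² - 11 - 11 = 16 - 22 ≡ 17; y = λ·(11 - 17) - 12 ≡ 10. → (17, 10)
add P: (17, 10) + (15, 4). λ = (4 - 10)/(15 - 17) ≡ 17/21 mod 23. 21⁻¹ ≡ 11 (mod 23), so λ ≡ 3.
  x = λ² - 17 - 15 = 9 - 32 ≡ 0; y = λ·(17 - 0) - 10 ≡ 18. → (0, 18)

(0, 18)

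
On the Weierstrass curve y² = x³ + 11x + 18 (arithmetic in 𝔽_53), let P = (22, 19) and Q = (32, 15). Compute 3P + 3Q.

(47, 52)

First 3P:
Repeated addition: build up to 3P.
2P: tangent at (22, 19): λ = (3·22² + 11)/(2·19) ≡ 32/38. 38⁻¹ ≡ 7 (mod 53), so λ ≡ 32·7 ≡ 12.
  x = λ² - 22 - 22 = 144 - 44 ≡ 47; y = λ·(22 - 47) - 19 ≡ 52. → (47, 52)
3P: (47, 52) + (22, 19). λ = (19 - 52)/(22 - 47) ≡ 20/28 mod 53. 28⁻¹ ≡ 36 (mod 53) since 28·36 = 1008 ≡ 1, so λ ≡ 31.
  x = λ² - 47 - 22 = 961 - 69 ≡ 44; y = λ·(47 - 44) - 52 ≡ 41. → (44, 41)
3P = (44, 41).
Next 3Q:
Repeated addition: build up to 3Q.
2Q: tangent at (32, 15): λ = (3·32² + 11)/(2·15) ≡ 9/30. 30⁻¹ ≡ 23 (mod 53), so λ ≡ 9·23 ≡ 48.
  x = λ² - 32 - 32 = 2304 - 64 ≡ 14; y = λ·(32 - 14) - 15 ≡ 1. → (14, 1)
3Q: (14, 1) + (32, 15). λ = (15 - 1)/(32 - 14) ≡ 14/18 mod 53. 18⁻¹ ≡ 3 (mod 53) since 18·3 = 54 ≡ 1, so λ ≡ 42.
  x = λ² - 14 - 32 = 1764 - 46 ≡ 22; y = λ·(14 - 22) - 1 ≡ 34. → (22, 34)
3Q = (22, 34).
Finally 3P + 3Q:
(44, 41) + (22, 34). λ = (34 - 41)/(22 - 44) ≡ 46/31 mod 53. 31⁻¹ ≡ 12 (mod 53), so λ ≡ 22.
  x = λ² - 44 - 22 = 484 - 66 ≡ 47; y = λ·(44 - 47) - 41 ≡ 52. → (47, 52)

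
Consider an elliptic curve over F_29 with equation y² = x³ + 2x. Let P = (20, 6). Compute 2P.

(23, 27)

tangent at (20, 6): λ = (3·20² + 2)/(2·6) ≡ 13/12. 12⁻¹ ≡ 17 (mod 29), so λ ≡ 13·17 ≡ 18.
  x = λ² - 20 - 20 = 324 - 40 ≡ 23; y = λ·(20 - 23) - 6 ≡ 27. → (23, 27)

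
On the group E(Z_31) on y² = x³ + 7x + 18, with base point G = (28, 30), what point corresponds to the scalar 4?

Double-and-add on 4 = (100)₂. Start with G = (28, 30) for the leading 1-bit.
double: tangent at (28, 30): λ = (3·28² + 7)/(2·30) ≡ 3/29. 29⁻¹ ≡ 15 (mod 31), so λ ≡ 3·15 ≡ 14.
  x = λ² - 28 - 28 = 196 - 56 ≡ 16; y = λ·(28 - 16) - 30 ≡ 14. → (16, 14)
double: tangent at (16, 14): λ = (3·16² + 7)/(2·14) ≡ 0/28. 28⁻¹ ≡ 10 (mod 31) since 28·10 = 280 ≡ 1, so λ ≡ 0·10 ≡ 0.
  x = λ² - 16 - 16 = 0 - 32 ≡ 30; y = λ·(16 - 30) - 14 ≡ 17. → (30, 17)

(30, 17)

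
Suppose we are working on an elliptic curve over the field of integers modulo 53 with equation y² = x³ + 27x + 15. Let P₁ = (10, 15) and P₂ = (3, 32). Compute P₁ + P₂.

(10, 15) + (3, 32). λ = (32 - 15)/(3 - 10) ≡ 17/46 mod 53. 46⁻¹ ≡ 15 (mod 53), so λ ≡ 43.
  x = λ² - 10 - 3 = 1849 - 13 ≡ 34; y = λ·(10 - 34) - 15 ≡ 13. → (34, 13)

(34, 13)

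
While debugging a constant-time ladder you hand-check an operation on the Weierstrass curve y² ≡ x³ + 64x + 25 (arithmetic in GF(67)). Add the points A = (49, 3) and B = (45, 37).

(62, 7)

(49, 3) + (45, 37). λ = (37 - 3)/(45 - 49) ≡ 34/63 mod 67. 63⁻¹ ≡ 50 (mod 67), so λ ≡ 25.
  x = λ² - 49 - 45 = 625 - 94 ≡ 62; y = λ·(49 - 62) - 3 ≡ 7. → (62, 7)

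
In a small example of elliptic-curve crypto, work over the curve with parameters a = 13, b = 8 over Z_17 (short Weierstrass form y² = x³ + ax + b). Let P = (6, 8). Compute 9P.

Repeated addition: build up to 9P.
2P: tangent at (6, 8): λ = (3·6² + 13)/(2·8) ≡ 2/16. 16⁻¹ ≡ 16 (mod 17) since 16·16 = 256 ≡ 1, so λ ≡ 2·16 ≡ 15.
  x = λ² - 6 - 6 = 225 - 12 ≡ 9; y = λ·(6 - 9) - 8 ≡ 15. → (9, 15)
3P: (9, 15) + (6, 8). λ = (8 - 15)/(6 - 9) ≡ 10/14 mod 17. 14⁻¹ ≡ 11 (mod 17), so λ ≡ 8.
  x = λ² - 9 - 6 = 64 - 15 ≡ 15; y = λ·(9 - 15) - 15 ≡ 5. → (15, 5)
4P: (15, 5) + (6, 8). λ = (8 - 5)/(6 - 15) ≡ 3/8 mod 17. 8⁻¹ ≡ 15 (mod 17), so λ ≡ 11.
  x = λ² - 15 - 6 = 121 - 21 ≡ 15; y = λ·(15 - 15) - 5 ≡ 12. → (15, 12)
5P: (15, 12) + (6, 8). λ = (8 - 12)/(6 - 15) ≡ 13/8 mod 17. 8⁻¹ ≡ 15 (mod 17), so λ ≡ 8.
  x = λ² - 15 - 6 = 64 - 21 ≡ 9; y = λ·(15 - 9) - 12 ≡ 2. → (9, 2)
6P: (9, 2) + (6, 8). λ = (8 - 2)/(6 - 9) ≡ 6/14 mod 17. 14⁻¹ ≡ 11 (mod 17) since 14·11 = 154 ≡ 1, so λ ≡ 15.
  x = λ² - 9 - 6 = 225 - 15 ≡ 6; y = λ·(9 - 6) - 2 ≡ 9. → (6, 9)
7P: (6, 9) + (6, 8): same x and y₁ ≡ -y₂, so the sum is O.
8P: O + (6, 8) = (6, 8) (identity).
9P: tangent at (6, 8): λ = (3·6² + 13)/(2·8) ≡ 2/16. 16⁻¹ ≡ 16 (mod 17), so λ ≡ 2·16 ≡ 15.
  x = λ² - 6 - 6 = 225 - 12 ≡ 9; y = λ·(6 - 9) - 8 ≡ 15. → (9, 15)

(9, 15)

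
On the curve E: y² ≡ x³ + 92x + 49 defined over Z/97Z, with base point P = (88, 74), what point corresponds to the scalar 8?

(58, 80)

Double-and-add on 8 = (1000)₂. Start with P = (88, 74) for the leading 1-bit.
double: tangent at (88, 74): λ = (3·88² + 92)/(2·74) ≡ 44/51. 51⁻¹ ≡ 78 (mod 97), so λ ≡ 44·78 ≡ 37.
  x = λ² - 88 - 88 = 1369 - 176 ≡ 29; y = λ·(88 - 29) - 74 ≡ 72. → (29, 72)
double: tangent at (29, 72): λ = (3·29² + 92)/(2·72) ≡ 93/47. 47⁻¹ ≡ 64 (mod 97), so λ ≡ 93·64 ≡ 35.
  x = λ² - 29 - 29 = 1225 - 58 ≡ 3; y = λ·(29 - 3) - 72 ≡ 62. → (3, 62)
double: tangent at (3, 62): λ = (3·3² + 92)/(2·62) ≡ 22/27. 27⁻¹ ≡ 18 (mod 97), so λ ≡ 22·18 ≡ 8.
  x = λ² - 3 - 3 = 64 - 6 ≡ 58; y = λ·(3 - 58) - 62 ≡ 80. → (58, 80)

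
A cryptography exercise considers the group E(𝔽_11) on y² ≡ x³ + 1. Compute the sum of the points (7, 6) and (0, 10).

(5, 7)

(7, 6) + (0, 10). λ = (10 - 6)/(0 - 7) ≡ 4/4 mod 11. 4⁻¹ ≡ 3 (mod 11) since 4·3 = 12 ≡ 1, so λ ≡ 1.
  x = λ² - 7 - 0 = 1 - 7 ≡ 5; y = λ·(7 - 5) - 6 ≡ 7. → (5, 7)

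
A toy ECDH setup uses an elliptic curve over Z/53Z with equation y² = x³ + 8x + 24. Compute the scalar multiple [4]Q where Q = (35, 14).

(22, 47)

Double-and-add on 4 = (100)₂. Start with Q = (35, 14) for the leading 1-bit.
double: tangent at (35, 14): λ = (3·35² + 8)/(2·14) ≡ 26/28. 28⁻¹ ≡ 36 (mod 53) since 28·36 = 1008 ≡ 1, so λ ≡ 26·36 ≡ 35.
  x = λ² - 35 - 35 = 1225 - 70 ≡ 42; y = λ·(35 - 42) - 14 ≡ 6. → (42, 6)
double: tangent at (42, 6): λ = (3·42² + 8)/(2·6) ≡ 0/12. 12⁻¹ ≡ 31 (mod 53), so λ ≡ 0·31 ≡ 0.
  x = λ² - 42 - 42 = 0 - 84 ≡ 22; y = λ·(42 - 22) - 6 ≡ 47. → (22, 47)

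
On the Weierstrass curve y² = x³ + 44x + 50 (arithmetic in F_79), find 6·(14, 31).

Write G = (14, 31).
Repeated addition: build up to 6G.
2G: tangent at (14, 31): λ = (3·14² + 44)/(2·31) ≡ 0/62. 62⁻¹ ≡ 65 (mod 79), so λ ≡ 0·65 ≡ 0.
  x = λ² - 14 - 14 = 0 - 28 ≡ 51; y = λ·(14 - 51) - 31 ≡ 48. → (51, 48)
3G: (51, 48) + (14, 31). λ = (31 - 48)/(14 - 51) ≡ 62/42 mod 79. 42⁻¹ ≡ 32 (mod 79) since 42·32 = 1344 ≡ 1, so λ ≡ 9.
  x = λ² - 51 - 14 = 81 - 65 ≡ 16; y = λ·(51 - 16) - 48 ≡ 30. → (16, 30)
4G: (16, 30) + (14, 31). λ = (31 - 30)/(14 - 16) ≡ 1/77 mod 79. 77⁻¹ ≡ 39 (mod 79), so λ ≡ 39.
  x = λ² - 16 - 14 = 1521 - 30 ≡ 69; y = λ·(16 - 69) - 30 ≡ 36. → (69, 36)
5G: (69, 36) + (14, 31). λ = (31 - 36)/(14 - 69) ≡ 74/24 mod 79. 24⁻¹ ≡ 56 (mod 79), so λ ≡ 36.
  x = λ² - 69 - 14 = 1296 - 83 ≡ 28; y = λ·(69 - 28) - 36 ≡ 18. → (28, 18)
6G: (28, 18) + (14, 31). λ = (31 - 18)/(14 - 28) ≡ 13/65 mod 79. 65⁻¹ ≡ 62 (mod 79), so λ ≡ 16.
  x = λ² - 28 - 14 = 256 - 42 ≡ 56; y = λ·(28 - 56) - 18 ≡ 8. → (56, 8)

(56, 8)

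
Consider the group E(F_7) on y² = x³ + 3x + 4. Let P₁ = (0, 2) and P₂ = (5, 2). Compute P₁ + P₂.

(0, 2) + (5, 2). λ = (2 - 2)/(5 - 0) ≡ 0/5 mod 7. 5⁻¹ ≡ 3 (mod 7) since 5·3 = 15 ≡ 1, so λ ≡ 0.
  x = λ² - 0 - 5 = 0 - 5 ≡ 2; y = λ·(0 - 2) - 2 ≡ 5. → (2, 5)

(2, 5)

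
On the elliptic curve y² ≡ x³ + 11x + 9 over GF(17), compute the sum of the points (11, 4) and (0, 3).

(11, 4) + (0, 3). λ = (3 - 4)/(0 - 11) ≡ 16/6 mod 17. 6⁻¹ ≡ 3 (mod 17) since 6·3 = 18 ≡ 1, so λ ≡ 14.
  x = λ² - 11 - 0 = 196 - 11 ≡ 15; y = λ·(11 - 15) - 4 ≡ 8. → (15, 8)

(15, 8)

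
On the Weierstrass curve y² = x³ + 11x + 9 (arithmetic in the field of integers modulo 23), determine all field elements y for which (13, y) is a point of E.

x³ + 11x + 9 = 2349 ≡ 3 (mod 23).
Square roots of 3 mod 23: 7 and 16 (since 7² = 49 ≡ 3).

7, 16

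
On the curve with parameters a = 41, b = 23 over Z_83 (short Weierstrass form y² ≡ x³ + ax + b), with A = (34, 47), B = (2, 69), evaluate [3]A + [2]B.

First 3A:
Repeated addition: build up to 3A.
2A: tangent at (34, 47): λ = (3·34² + 41)/(2·47) ≡ 23/11. 11⁻¹ ≡ 68 (mod 83), so λ ≡ 23·68 ≡ 70.
  x = λ² - 34 - 34 = 4900 - 68 ≡ 18; y = λ·(34 - 18) - 47 ≡ 77. → (18, 77)
3A: (18, 77) + (34, 47). λ = (47 - 77)/(34 - 18) ≡ 53/16 mod 83. 16⁻¹ ≡ 26 (mod 83), so λ ≡ 50.
  x = λ² - 18 - 34 = 2500 - 52 ≡ 41; y = λ·(18 - 41) - 77 ≡ 18. → (41, 18)
3A = (41, 18).
Next 2B:
Repeated addition: build up to 2B.
2B: tangent at (2, 69): λ = (3·2² + 41)/(2·69) ≡ 53/55. 55⁻¹ ≡ 80 (mod 83) since 55·80 = 4400 ≡ 1, so λ ≡ 53·80 ≡ 7.
  x = λ² - 2 - 2 = 49 - 4 ≡ 45; y = λ·(2 - 45) - 69 ≡ 45. → (45, 45)
2B = (45, 45).
Finally 3A + 2B:
(41, 18) + (45, 45). λ = (45 - 18)/(45 - 41) ≡ 27/4 mod 83. 4⁻¹ ≡ 21 (mod 83) since 4·21 = 84 ≡ 1, so λ ≡ 69.
  x = λ² - 41 - 45 = 4761 - 86 ≡ 27; y = λ·(41 - 27) - 18 ≡ 35. → (27, 35)

(27, 35)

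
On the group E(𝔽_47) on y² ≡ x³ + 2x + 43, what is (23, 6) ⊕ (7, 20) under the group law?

(42, 40)

(23, 6) + (7, 20). λ = (20 - 6)/(7 - 23) ≡ 14/31 mod 47. 31⁻¹ ≡ 44 (mod 47), so λ ≡ 5.
  x = λ² - 23 - 7 = 25 - 30 ≡ 42; y = λ·(23 - 42) - 6 ≡ 40. → (42, 40)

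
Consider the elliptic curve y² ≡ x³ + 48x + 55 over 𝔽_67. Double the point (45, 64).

(33, 18)

tangent at (45, 64): λ = (3·45² + 48)/(2·64) ≡ 26/61. 61⁻¹ ≡ 11 (mod 67), so λ ≡ 26·11 ≡ 18.
  x = λ² - 45 - 45 = 324 - 90 ≡ 33; y = λ·(45 - 33) - 64 ≡ 18. → (33, 18)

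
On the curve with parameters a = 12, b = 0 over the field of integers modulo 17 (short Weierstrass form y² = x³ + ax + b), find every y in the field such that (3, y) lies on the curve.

none

x³ + 12x + 0 = 63 ≡ 12 (mod 17).
12 is a non-residue mod 17; no y exists.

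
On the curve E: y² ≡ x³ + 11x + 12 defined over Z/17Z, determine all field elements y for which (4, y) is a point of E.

x³ + 11x + 12 = 120 ≡ 1 (mod 17).
Square roots of 1 mod 17: 1 and 16 (since 1² = 1 ≡ 1).

1, 16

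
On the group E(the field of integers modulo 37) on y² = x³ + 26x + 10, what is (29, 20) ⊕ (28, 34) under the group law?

(28, 3)

(29, 20) + (28, 34). λ = (34 - 20)/(28 - 29) ≡ 14/36 mod 37. 36⁻¹ ≡ 36 (mod 37), so λ ≡ 23.
  x = λ² - 29 - 28 = 529 - 57 ≡ 28; y = λ·(29 - 28) - 20 ≡ 3. → (28, 3)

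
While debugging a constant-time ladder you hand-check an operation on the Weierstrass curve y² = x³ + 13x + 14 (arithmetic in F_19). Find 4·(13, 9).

Write G = (13, 9).
Repeated addition: build up to 4G.
2G: tangent at (13, 9): λ = (3·13² + 13)/(2·9) ≡ 7/18. 18⁻¹ ≡ 18 (mod 19), so λ ≡ 7·18 ≡ 12.
  x = λ² - 13 - 13 = 144 - 26 ≡ 4; y = λ·(13 - 4) - 9 ≡ 4. → (4, 4)
3G: (4, 4) + (13, 9). λ = (9 - 4)/(13 - 4) ≡ 5/9 mod 19. 9⁻¹ ≡ 17 (mod 19) since 9·17 = 153 ≡ 1, so λ ≡ 9.
  x = λ² - 4 - 13 = 81 - 17 ≡ 7; y = λ·(4 - 7) - 4 ≡ 7. → (7, 7)
4G: (7, 7) + (13, 9). λ = (9 - 7)/(13 - 7) ≡ 2/6 mod 19. 6⁻¹ ≡ 16 (mod 19), so λ ≡ 13.
  x = λ² - 7 - 13 = 169 - 20 ≡ 16; y = λ·(7 - 16) - 7 ≡ 9. → (16, 9)

(16, 9)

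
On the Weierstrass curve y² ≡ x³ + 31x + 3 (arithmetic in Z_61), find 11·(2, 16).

(14, 58)

Write Q = (2, 16).
Double-and-add on 11 = (1011)₂. Start with Q = (2, 16) for the leading 1-bit.
double: tangent at (2, 16): λ = (3·2² + 31)/(2·16) ≡ 43/32. 32⁻¹ ≡ 21 (mod 61), so λ ≡ 43·21 ≡ 49.
  x = λ² - 2 - 2 = 2401 - 4 ≡ 18; y = λ·(2 - 18) - 16 ≡ 54. → (18, 54)
double: tangent at (18, 54): λ = (3·18² + 31)/(2·54) ≡ 27/47. 47⁻¹ ≡ 13 (mod 61), so λ ≡ 27·13 ≡ 46.
  x = λ² - 18 - 18 = 2116 - 36 ≡ 6; y = λ·(18 - 6) - 54 ≡ 10. → (6, 10)
add Q: (6, 10) + (2, 16). λ = (16 - 10)/(2 - 6) ≡ 6/57 mod 61. 57⁻¹ ≡ 15 (mod 61), so λ ≡ 29.
  x = λ² - 6 - 2 = 841 - 8 ≡ 40; y = λ·(6 - 40) - 10 ≡ 41. → (40, 41)
double: tangent at (40, 41): λ = (3·40² + 31)/(2·41) ≡ 12/21. 21⁻¹ ≡ 32 (mod 61), so λ ≡ 12·32 ≡ 18.
  x = λ² - 40 - 40 = 324 - 80 ≡ 0; y = λ·(40 - 0) - 41 ≡ 8. → (0, 8)
add Q: (0, 8) + (2, 16). λ = (16 - 8)/(2 - 0) ≡ 8/2 mod 61. 2⁻¹ ≡ 31 (mod 61), so λ ≡ 4.
  x = λ² - 0 - 2 = 16 - 2 ≡ 14; y = λ·(0 - 14) - 8 ≡ 58. → (14, 58)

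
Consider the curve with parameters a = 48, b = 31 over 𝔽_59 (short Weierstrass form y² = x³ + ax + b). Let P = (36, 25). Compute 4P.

(18, 58)

Repeated addition: build up to 4P.
2P: tangent at (36, 25): λ = (3·36² + 48)/(2·25) ≡ 42/50. 50⁻¹ ≡ 13 (mod 59), so λ ≡ 42·13 ≡ 15.
  x = λ² - 36 - 36 = 225 - 72 ≡ 35; y = λ·(36 - 35) - 25 ≡ 49. → (35, 49)
3P: (35, 49) + (36, 25). λ = (25 - 49)/(36 - 35) ≡ 35/1 mod 59. 1⁻¹ ≡ 1 (mod 59) since 1·1 = 1 ≡ 1, so λ ≡ 35.
  x = λ² - 35 - 36 = 1225 - 71 ≡ 33; y = λ·(35 - 33) - 49 ≡ 21. → (33, 21)
4P: (33, 21) + (36, 25). λ = (25 - 21)/(36 - 33) ≡ 4/3 mod 59. 3⁻¹ ≡ 20 (mod 59), so λ ≡ 21.
  x = λ² - 33 - 36 = 441 - 69 ≡ 18; y = λ·(33 - 18) - 21 ≡ 58. → (18, 58)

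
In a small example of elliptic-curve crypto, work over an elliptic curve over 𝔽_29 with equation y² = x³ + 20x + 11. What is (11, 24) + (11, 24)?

(12, 23)

tangent at (11, 24): λ = (3·11² + 20)/(2·24) ≡ 6/19. 19⁻¹ ≡ 26 (mod 29) since 19·26 = 494 ≡ 1, so λ ≡ 6·26 ≡ 11.
  x = λ² - 11 - 11 = 121 - 22 ≡ 12; y = λ·(11 - 12) - 24 ≡ 23. → (12, 23)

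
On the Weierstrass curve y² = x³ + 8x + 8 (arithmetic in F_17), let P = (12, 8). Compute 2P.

(14, 5)

tangent at (12, 8): λ = (3·12² + 8)/(2·8) ≡ 15/16. 16⁻¹ ≡ 16 (mod 17), so λ ≡ 15·16 ≡ 2.
  x = λ² - 12 - 12 = 4 - 24 ≡ 14; y = λ·(12 - 14) - 8 ≡ 5. → (14, 5)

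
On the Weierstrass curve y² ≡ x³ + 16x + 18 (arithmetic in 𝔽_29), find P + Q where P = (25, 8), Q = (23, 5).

(25, 8) + (23, 5). λ = (5 - 8)/(23 - 25) ≡ 26/27 mod 29. 27⁻¹ ≡ 14 (mod 29) since 27·14 = 378 ≡ 1, so λ ≡ 16.
  x = λ² - 25 - 23 = 256 - 48 ≡ 5; y = λ·(25 - 5) - 8 ≡ 22. → (5, 22)

(5, 22)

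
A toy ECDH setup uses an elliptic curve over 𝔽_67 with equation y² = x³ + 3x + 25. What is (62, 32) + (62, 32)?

tangent at (62, 32): λ = (3·62² + 3)/(2·32) ≡ 11/64. 64⁻¹ ≡ 22 (mod 67) since 64·22 = 1408 ≡ 1, so λ ≡ 11·22 ≡ 41.
  x = λ² - 62 - 62 = 1681 - 124 ≡ 16; y = λ·(62 - 16) - 32 ≡ 45. → (16, 45)

(16, 45)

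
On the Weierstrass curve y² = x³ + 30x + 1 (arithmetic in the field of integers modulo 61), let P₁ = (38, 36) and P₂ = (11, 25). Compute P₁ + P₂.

(38, 36) + (11, 25). λ = (25 - 36)/(11 - 38) ≡ 50/34 mod 61. 34⁻¹ ≡ 9 (mod 61), so λ ≡ 23.
  x = λ² - 38 - 11 = 529 - 49 ≡ 53; y = λ·(38 - 53) - 36 ≡ 46. → (53, 46)

(53, 46)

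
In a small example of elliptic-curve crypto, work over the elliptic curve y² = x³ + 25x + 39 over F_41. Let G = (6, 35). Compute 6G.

Repeated addition: build up to 6G.
2G: tangent at (6, 35): λ = (3·6² + 25)/(2·35) ≡ 10/29. 29⁻¹ ≡ 17 (mod 41), so λ ≡ 10·17 ≡ 6.
  x = λ² - 6 - 6 = 36 - 12 ≡ 24; y = λ·(6 - 24) - 35 ≡ 21. → (24, 21)
3G: (24, 21) + (6, 35). λ = (35 - 21)/(6 - 24) ≡ 14/23 mod 41. 23⁻¹ ≡ 25 (mod 41), so λ ≡ 22.
  x = λ² - 24 - 6 = 484 - 30 ≡ 3; y = λ·(24 - 3) - 21 ≡ 31. → (3, 31)
4G: (3, 31) + (6, 35). λ = (35 - 31)/(6 - 3) ≡ 4/3 mod 41. 3⁻¹ ≡ 14 (mod 41), so λ ≡ 15.
  x = λ² - 3 - 6 = 225 - 9 ≡ 11; y = λ·(3 - 11) - 31 ≡ 13. → (11, 13)
5G: (11, 13) + (6, 35). λ = (35 - 13)/(6 - 11) ≡ 22/36 mod 41. 36⁻¹ ≡ 8 (mod 41), so λ ≡ 12.
  x = λ² - 11 - 6 = 144 - 17 ≡ 4; y = λ·(11 - 4) - 13 ≡ 30. → (4, 30)
6G: (4, 30) + (6, 35). λ = (35 - 30)/(6 - 4) ≡ 5/2 mod 41. 2⁻¹ ≡ 21 (mod 41) since 2·21 = 42 ≡ 1, so λ ≡ 23.
  x = λ² - 4 - 6 = 529 - 10 ≡ 27; y = λ·(4 - 27) - 30 ≡ 15. → (27, 15)

(27, 15)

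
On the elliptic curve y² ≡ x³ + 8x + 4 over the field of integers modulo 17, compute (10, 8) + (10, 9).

O

The two points share x = 10 and their y-coordinates satisfy 8 + 9 ≡ 0 (mod 17), so they are inverses. Their sum is ∞.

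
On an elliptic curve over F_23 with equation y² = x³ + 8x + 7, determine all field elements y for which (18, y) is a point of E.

7, 16

x³ + 8x + 7 = 5983 ≡ 3 (mod 23).
Square roots of 3 mod 23: 7 and 16 (since 7² = 49 ≡ 3).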